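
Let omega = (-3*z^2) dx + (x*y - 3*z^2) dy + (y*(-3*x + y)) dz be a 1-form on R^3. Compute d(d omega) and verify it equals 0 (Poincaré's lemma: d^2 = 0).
d(d omega) = 0

Step 1: d omega = sum_{i<j} (∂f_j/∂x_i - ∂f_i/∂x_j) dx_i ∧ dx_j:
  coeff of dx ∧ dy: y
  coeff of dx ∧ dz: -3*y + 6*z
  coeff of dy ∧ dz: -3*x + 2*y + 6*z
Step 2: Apply d again to each 2-form coefficient. The only possible 3-form in R^3 is dx ∧ dy ∧ dz, with coefficient
  ∂(coeff of dy∧dz)/∂x - ∂(coeff of dx∧dz)/∂y + ∂(coeff of dx∧dy)/∂z
  = ∂/∂x (-3*x + 2*y + 6*z) - ∂/∂y (-3*y + 6*z) + ∂/∂z (y).
Each of these terms simplifies to sums of mixed partials that cancel in pairs. The result is 0 (by equality of mixed partials for smooth functions — Schwarz / Clairaut).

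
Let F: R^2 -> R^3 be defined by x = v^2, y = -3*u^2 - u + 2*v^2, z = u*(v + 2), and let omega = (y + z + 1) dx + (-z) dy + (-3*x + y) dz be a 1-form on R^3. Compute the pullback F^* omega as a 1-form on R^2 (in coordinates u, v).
F^* omega = (3*u^2*v + 6*u^2 - v^3 - 2*v^2) du + (-3*u^3 - 6*u^2*v - u^2 - 3*u*v^2 - 6*u*v + 4*v^3 + 2*v) dv

Using F^*(f dg) = (f ∘ F) d(g ∘ F), substitute each coordinate x_i by F_i(u, v) in f_i, and replace dx_i by d F_i = (∂F_i/∂u) du + (∂F_i/∂v) dv.
  For the x component: f_1(F) = -3*u^2 + u*v + u + 2*v^2 + 1; d F_1 = (0) du + (2*v) dv
  For the y component: f_2(F) = u*(-v - 2); d F_2 = (-6*u - 1) du + (4*v) dv
  For the z component: f_3(F) = -3*u^2 - u - v^2; d F_3 = (v + 2) du + (u) dv
Combining and collecting du, dv coefficients:
  coeff of du: 3*u^2*v + 6*u^2 - v^3 - 2*v^2
  coeff of dv: -3*u^3 - 6*u^2*v - u^2 - 3*u*v^2 - 6*u*v + 4*v^3 + 2*v
F^* omega = (3*u^2*v + 6*u^2 - v^3 - 2*v^2) du + (-3*u^3 - 6*u^2*v - u^2 - 3*u*v^2 - 6*u*v + 4*v^3 + 2*v) dv.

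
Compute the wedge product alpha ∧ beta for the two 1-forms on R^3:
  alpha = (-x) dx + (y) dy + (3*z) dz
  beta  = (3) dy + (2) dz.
alpha ∧ beta = (-3*x) dx ∧ dy + (-2*x) dx ∧ dz + (2*y - 9*z) dy ∧ dz

Distribute the wedge, using dx_i ∧ dx_j = -dx_j ∧ dx_i and dx_i ∧ dx_i = 0. For each pair (i, j) with i < j, the coefficient of dx_i ∧ dx_j in alpha ∧ beta is (alpha_i * beta_j - alpha_j * beta_i). Collecting: alpha ∧ beta = (-3*x) dx ∧ dy + (-2*x) dx ∧ dz + (2*y - 9*z) dy ∧ dz.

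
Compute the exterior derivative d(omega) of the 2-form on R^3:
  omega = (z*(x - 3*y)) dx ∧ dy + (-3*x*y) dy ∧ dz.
d(omega) = (x - 6*y) dx ∧ dy ∧ dz

For a 2-form omega = sum_{i<j} g_{ij} dx_i ∧ dx_j, the exterior derivative is
  d(omega) = sum_{i<j} d(g_{ij}) ∧ dx_i ∧ dx_j = sum_{i<j, k} (∂g_{ij}/∂x_k) dx_k ∧ dx_i ∧ dx_j.
Expand each term, using dx_k ∧ dx_i ∧ dx_j = sgn(permutation) dx_{(a)} ∧ dx_{(b)} ∧ dx_{(c)} with (a < b < c) sorted:
  d(z*(x - 3*y)) includes (∂/∂z)(z*(x - 3*y)) dz = (x - 3*y) dz, which multiplied by dx ∧ dy gives (x - 3*y) dx ∧ dy ∧ dz
  d(-3*x*y) includes (∂/∂x)(-3*x*y) dx = (-3*y) dx, which multiplied by dy ∧ dz gives (-3*y) dx ∧ dy ∧ dz
Collecting like 3-forms: d(omega) = (x - 6*y) dx ∧ dy ∧ dz.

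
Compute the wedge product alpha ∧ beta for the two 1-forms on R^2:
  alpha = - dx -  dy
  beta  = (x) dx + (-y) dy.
alpha ∧ beta = (x + y) dx ∧ dy

Distribute the wedge, using dx_i ∧ dx_j = -dx_j ∧ dx_i and dx_i ∧ dx_i = 0. For each pair (i, j) with i < j, the coefficient of dx_i ∧ dx_j in alpha ∧ beta is (alpha_i * beta_j - alpha_j * beta_i). Collecting: alpha ∧ beta = (x + y) dx ∧ dy.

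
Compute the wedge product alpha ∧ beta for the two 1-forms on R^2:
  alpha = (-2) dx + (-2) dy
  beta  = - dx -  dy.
alpha ∧ beta = 0

Distribute the wedge, using dx_i ∧ dx_j = -dx_j ∧ dx_i and dx_i ∧ dx_i = 0. For each pair (i, j) with i < j, the coefficient of dx_i ∧ dx_j in alpha ∧ beta is (alpha_i * beta_j - alpha_j * beta_i). Collecting: alpha ∧ beta = 0.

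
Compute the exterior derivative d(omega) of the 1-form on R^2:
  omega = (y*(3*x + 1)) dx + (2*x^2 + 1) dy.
d(omega) = (x - 1) dx ∧ dy

For a 1-form omega = sum_i f_i dx_i, the exterior derivative is
  d(omega) = sum_{i < j} (∂f_j/∂x_i - ∂f_i/∂x_j) dx_i ∧ dx_j.
  coefficient of dx ∧ dy: ∂f_2/∂x - ∂f_1/∂y = ∂(2*x^2 + 1)/∂x - ∂(y*(3*x + 1))/∂y = x - 1
Assembling: d(omega) = (x - 1) dx ∧ dy.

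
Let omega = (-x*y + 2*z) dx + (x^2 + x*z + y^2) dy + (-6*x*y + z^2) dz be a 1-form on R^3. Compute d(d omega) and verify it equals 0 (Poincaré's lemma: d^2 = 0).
d(d omega) = 0

Step 1: d omega = sum_{i<j} (∂f_j/∂x_i - ∂f_i/∂x_j) dx_i ∧ dx_j:
  coeff of dx ∧ dy: 3*x + z
  coeff of dx ∧ dz: -6*y - 2
  coeff of dy ∧ dz: -7*x
Step 2: Apply d again to each 2-form coefficient. The only possible 3-form in R^3 is dx ∧ dy ∧ dz, with coefficient
  ∂(coeff of dy∧dz)/∂x - ∂(coeff of dx∧dz)/∂y + ∂(coeff of dx∧dy)/∂z
  = ∂/∂x (-7*x) - ∂/∂y (-6*y - 2) + ∂/∂z (3*x + z).
Each of these terms simplifies to sums of mixed partials that cancel in pairs. The result is 0 (by equality of mixed partials for smooth functions — Schwarz / Clairaut).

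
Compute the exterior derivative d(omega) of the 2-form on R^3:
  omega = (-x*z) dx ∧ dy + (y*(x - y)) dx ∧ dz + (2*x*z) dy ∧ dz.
d(omega) = (-2*x + 2*y + 2*z) dx ∧ dy ∧ dz

For a 2-form omega = sum_{i<j} g_{ij} dx_i ∧ dx_j, the exterior derivative is
  d(omega) = sum_{i<j} d(g_{ij}) ∧ dx_i ∧ dx_j = sum_{i<j, k} (∂g_{ij}/∂x_k) dx_k ∧ dx_i ∧ dx_j.
Expand each term, using dx_k ∧ dx_i ∧ dx_j = sgn(permutation) dx_{(a)} ∧ dx_{(b)} ∧ dx_{(c)} with (a < b < c) sorted:
  d(-x*z) includes (∂/∂z)(-x*z) dz = (-x) dz, which multiplied by dx ∧ dy gives (-x) dx ∧ dy ∧ dz
  d(y*(x - y)) includes (∂/∂y)(y*(x - y)) dy = (x - 2*y) dy, which multiplied by dx ∧ dz gives (-x + 2*y) dx ∧ dy ∧ dz
  d(2*x*z) includes (∂/∂x)(2*x*z) dx = (2*z) dx, which multiplied by dy ∧ dz gives (2*z) dx ∧ dy ∧ dz
Collecting like 3-forms: d(omega) = (-2*x + 2*y + 2*z) dx ∧ dy ∧ dz.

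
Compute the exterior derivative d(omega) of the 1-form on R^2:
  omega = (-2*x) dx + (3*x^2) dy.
d(omega) = (6*x) dx ∧ dy

For a 1-form omega = sum_i f_i dx_i, the exterior derivative is
  d(omega) = sum_{i < j} (∂f_j/∂x_i - ∂f_i/∂x_j) dx_i ∧ dx_j.
  coefficient of dx ∧ dy: ∂f_2/∂x - ∂f_1/∂y = ∂(3*x^2)/∂x - ∂(-2*x)/∂y = 6*x
Assembling: d(omega) = (6*x) dx ∧ dy.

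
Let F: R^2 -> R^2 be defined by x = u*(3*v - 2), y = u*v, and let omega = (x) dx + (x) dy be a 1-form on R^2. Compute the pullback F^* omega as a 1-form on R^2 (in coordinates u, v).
F^* omega = (2*u*(6*v^2 - 7*v + 2)) du + (u^2*(12*v - 8)) dv

Using F^*(f dg) = (f ∘ F) d(g ∘ F), substitute each coordinate x_i by F_i(u, v) in f_i, and replace dx_i by d F_i = (∂F_i/∂u) du + (∂F_i/∂v) dv.
  For the x component: f_1(F) = u*(3*v - 2); d F_1 = (3*v - 2) du + (3*u) dv
  For the y component: f_2(F) = u*(3*v - 2); d F_2 = (v) du + (u) dv
Combining and collecting du, dv coefficients:
  coeff of du: 2*u*(6*v^2 - 7*v + 2)
  coeff of dv: u^2*(12*v - 8)
F^* omega = (2*u*(6*v^2 - 7*v + 2)) du + (u^2*(12*v - 8)) dv.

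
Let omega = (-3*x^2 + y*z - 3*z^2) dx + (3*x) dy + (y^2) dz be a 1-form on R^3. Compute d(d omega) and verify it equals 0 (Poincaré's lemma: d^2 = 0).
d(d omega) = 0

Step 1: d omega = sum_{i<j} (∂f_j/∂x_i - ∂f_i/∂x_j) dx_i ∧ dx_j:
  coeff of dx ∧ dy: 3 - z
  coeff of dx ∧ dz: -y + 6*z
  coeff of dy ∧ dz: 2*y
Step 2: Apply d again to each 2-form coefficient. The only possible 3-form in R^3 is dx ∧ dy ∧ dz, with coefficient
  ∂(coeff of dy∧dz)/∂x - ∂(coeff of dx∧dz)/∂y + ∂(coeff of dx∧dy)/∂z
  = ∂/∂x (2*y) - ∂/∂y (-y + 6*z) + ∂/∂z (3 - z).
Each of these terms simplifies to sums of mixed partials that cancel in pairs. The result is 0 (by equality of mixed partials for smooth functions — Schwarz / Clairaut).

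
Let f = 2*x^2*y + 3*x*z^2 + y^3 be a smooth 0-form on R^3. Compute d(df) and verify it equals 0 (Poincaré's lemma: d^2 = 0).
d(df) = 0

Step 1: df = sum_i (∂f/∂x_i) dx_i = (4*x*y + 3*z^2) dx + (2*x^2 + 3*y^2) dy + (6*x*z) dz.
Step 2: Apply d again. Using the 1-form formula, the coefficient of dx ∧ dy in d(df) is ∂^2 f/∂x ∂y - ∂^2 f/∂y ∂x = (4*x) - (4*x) = 0 (equality of mixed partials for smooth f).
Similarly for dx ∧ dz and dy ∧ dz — all coefficients vanish. So d(df) = 0.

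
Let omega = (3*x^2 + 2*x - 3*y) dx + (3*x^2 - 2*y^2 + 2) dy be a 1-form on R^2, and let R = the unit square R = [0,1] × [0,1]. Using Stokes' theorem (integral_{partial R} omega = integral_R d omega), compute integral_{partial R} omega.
integral_(partial R) omega = 6

Stokes: integral_partial_R omega = integral_R d omega with d omega = (∂Q/∂x - ∂P/∂y) dx ∧ dy.
  ∂Q/∂x = 6*x
  ∂P/∂y = -3
  integrand = ∂Q/∂x - ∂P/∂y = 6*x + 3.
Integrating over R: integral_0^1 integral_0^1 (6*x + 3) dx dy = 6.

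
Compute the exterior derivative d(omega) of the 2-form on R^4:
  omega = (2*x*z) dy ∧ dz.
d(omega) = (2*z) dx ∧ dy ∧ dz

For a 2-form omega = sum_{i<j} g_{ij} dx_i ∧ dx_j, the exterior derivative is
  d(omega) = sum_{i<j} d(g_{ij}) ∧ dx_i ∧ dx_j = sum_{i<j, k} (∂g_{ij}/∂x_k) dx_k ∧ dx_i ∧ dx_j.
Expand each term, using dx_k ∧ dx_i ∧ dx_j = sgn(permutation) dx_{(a)} ∧ dx_{(b)} ∧ dx_{(c)} with (a < b < c) sorted:
  d(2*x*z) includes (∂/∂x)(2*x*z) dx = (2*z) dx, which multiplied by dy ∧ dz gives (2*z) dx ∧ dy ∧ dz
Collecting like 3-forms: d(omega) = (2*z) dx ∧ dy ∧ dz.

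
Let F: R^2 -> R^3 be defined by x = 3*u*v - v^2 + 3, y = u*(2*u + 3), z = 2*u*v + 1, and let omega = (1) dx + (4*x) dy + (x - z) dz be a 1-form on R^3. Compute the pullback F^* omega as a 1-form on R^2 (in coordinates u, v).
F^* omega = (48*u^2*v - 14*u*v^2 + 36*u*v + 48*u - 2*v^3 - 12*v^2 + 7*v + 36) du + (2*u^2*v - 2*u*v^2 + 7*u - 2*v) dv

Using F^*(f dg) = (f ∘ F) d(g ∘ F), substitute each coordinate x_i by F_i(u, v) in f_i, and replace dx_i by d F_i = (∂F_i/∂u) du + (∂F_i/∂v) dv.
  For the x component: f_1(F) = 1; d F_1 = (3*v) du + (3*u - 2*v) dv
  For the y component: f_2(F) = 12*u*v - 4*v^2 + 12; d F_2 = (4*u + 3) du + (0) dv
  For the z component: f_3(F) = u*v - v^2 + 2; d F_3 = (2*v) du + (2*u) dv
Combining and collecting du, dv coefficients:
  coeff of du: 48*u^2*v - 14*u*v^2 + 36*u*v + 48*u - 2*v^3 - 12*v^2 + 7*v + 36
  coeff of dv: 2*u^2*v - 2*u*v^2 + 7*u - 2*v
F^* omega = (48*u^2*v - 14*u*v^2 + 36*u*v + 48*u - 2*v^3 - 12*v^2 + 7*v + 36) du + (2*u^2*v - 2*u*v^2 + 7*u - 2*v) dv.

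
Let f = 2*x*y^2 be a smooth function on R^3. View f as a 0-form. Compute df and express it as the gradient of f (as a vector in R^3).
df = (2*y^2) dx + (4*x*y) dy + (0) dz; grad f = (2*y^2, 4*x*y, 0)

For a 0-form f, d f = (∂f/∂x) dx + (∂f/∂y) dy + (∂f/∂z) dz. The components of the vector representation are exactly the entries of grad f in Cartesian coordinates:
  ∂f/∂x = 2*y^2
  ∂f/∂y = 4*x*y
  ∂f/∂z = 0.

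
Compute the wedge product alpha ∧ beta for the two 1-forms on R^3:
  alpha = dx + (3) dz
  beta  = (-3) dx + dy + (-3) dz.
alpha ∧ beta = (1) dx ∧ dy + (6) dx ∧ dz + (-3) dy ∧ dz

Distribute the wedge, using dx_i ∧ dx_j = -dx_j ∧ dx_i and dx_i ∧ dx_i = 0. For each pair (i, j) with i < j, the coefficient of dx_i ∧ dx_j in alpha ∧ beta is (alpha_i * beta_j - alpha_j * beta_i). Collecting: alpha ∧ beta = (1) dx ∧ dy + (6) dx ∧ dz + (-3) dy ∧ dz.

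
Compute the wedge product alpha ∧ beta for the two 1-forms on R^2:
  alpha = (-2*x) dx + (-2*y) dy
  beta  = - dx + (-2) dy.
alpha ∧ beta = (4*x - 2*y) dx ∧ dy

Distribute the wedge, using dx_i ∧ dx_j = -dx_j ∧ dx_i and dx_i ∧ dx_i = 0. For each pair (i, j) with i < j, the coefficient of dx_i ∧ dx_j in alpha ∧ beta is (alpha_i * beta_j - alpha_j * beta_i). Collecting: alpha ∧ beta = (4*x - 2*y) dx ∧ dy.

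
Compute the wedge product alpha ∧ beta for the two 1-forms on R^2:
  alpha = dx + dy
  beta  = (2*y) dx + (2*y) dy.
alpha ∧ beta = 0

Distribute the wedge, using dx_i ∧ dx_j = -dx_j ∧ dx_i and dx_i ∧ dx_i = 0. For each pair (i, j) with i < j, the coefficient of dx_i ∧ dx_j in alpha ∧ beta is (alpha_i * beta_j - alpha_j * beta_i). Collecting: alpha ∧ beta = 0.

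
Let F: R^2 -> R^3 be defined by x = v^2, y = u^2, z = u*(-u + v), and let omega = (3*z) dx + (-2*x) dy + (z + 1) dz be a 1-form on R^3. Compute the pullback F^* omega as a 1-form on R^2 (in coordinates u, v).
F^* omega = (2*u^3 - 3*u^2*v - 3*u*v^2 - 2*u + v) du + (u*(-u^2 - 5*u*v + 6*v^2 + 1)) dv

Using F^*(f dg) = (f ∘ F) d(g ∘ F), substitute each coordinate x_i by F_i(u, v) in f_i, and replace dx_i by d F_i = (∂F_i/∂u) du + (∂F_i/∂v) dv.
  For the x component: f_1(F) = 3*u*(-u + v); d F_1 = (0) du + (2*v) dv
  For the y component: f_2(F) = -2*v^2; d F_2 = (2*u) du + (0) dv
  For the z component: f_3(F) = -u^2 + u*v + 1; d F_3 = (-2*u + v) du + (u) dv
Combining and collecting du, dv coefficients:
  coeff of du: 2*u^3 - 3*u^2*v - 3*u*v^2 - 2*u + v
  coeff of dv: u*(-u^2 - 5*u*v + 6*v^2 + 1)
F^* omega = (2*u^3 - 3*u^2*v - 3*u*v^2 - 2*u + v) du + (u*(-u^2 - 5*u*v + 6*v^2 + 1)) dv.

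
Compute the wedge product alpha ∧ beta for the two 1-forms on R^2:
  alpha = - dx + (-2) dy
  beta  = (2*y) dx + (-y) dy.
alpha ∧ beta = (5*y) dx ∧ dy

Distribute the wedge, using dx_i ∧ dx_j = -dx_j ∧ dx_i and dx_i ∧ dx_i = 0. For each pair (i, j) with i < j, the coefficient of dx_i ∧ dx_j in alpha ∧ beta is (alpha_i * beta_j - alpha_j * beta_i). Collecting: alpha ∧ beta = (5*y) dx ∧ dy.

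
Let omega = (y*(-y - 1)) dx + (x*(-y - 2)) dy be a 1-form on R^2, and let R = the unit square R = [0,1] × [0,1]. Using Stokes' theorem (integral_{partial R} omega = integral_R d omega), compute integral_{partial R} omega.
integral_(partial R) omega = -1/2

Stokes: integral_partial_R omega = integral_R d omega with d omega = (∂Q/∂x - ∂P/∂y) dx ∧ dy.
  ∂Q/∂x = -y - 2
  ∂P/∂y = -2*y - 1
  integrand = ∂Q/∂x - ∂P/∂y = y - 1.
Integrating over R: integral_0^1 integral_0^1 (y - 1) dx dy = -1/2.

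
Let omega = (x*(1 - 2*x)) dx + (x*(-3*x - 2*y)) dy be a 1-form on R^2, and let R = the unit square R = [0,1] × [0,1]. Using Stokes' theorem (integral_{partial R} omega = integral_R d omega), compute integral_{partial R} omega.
integral_(partial R) omega = -4

Stokes: integral_partial_R omega = integral_R d omega with d omega = (∂Q/∂x - ∂P/∂y) dx ∧ dy.
  ∂Q/∂x = -6*x - 2*y
  ∂P/∂y = 0
  integrand = ∂Q/∂x - ∂P/∂y = -6*x - 2*y.
Integrating over R: integral_0^1 integral_0^1 (-6*x - 2*y) dx dy = -4.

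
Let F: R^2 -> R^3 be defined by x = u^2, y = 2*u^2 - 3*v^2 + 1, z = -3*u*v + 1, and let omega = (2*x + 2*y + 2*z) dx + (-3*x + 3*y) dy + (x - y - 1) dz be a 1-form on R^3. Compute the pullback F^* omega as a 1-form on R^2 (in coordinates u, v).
F^* omega = (24*u^3 - 9*u^2*v - 48*u*v^2 + 20*u - 9*v^3 + 6*v) du + (3*u^3 - 18*u^2*v - 9*u*v^2 + 6*u + 54*v^3 - 18*v) dv

Using F^*(f dg) = (f ∘ F) d(g ∘ F), substitute each coordinate x_i by F_i(u, v) in f_i, and replace dx_i by d F_i = (∂F_i/∂u) du + (∂F_i/∂v) dv.
  For the x component: f_1(F) = 6*u^2 - 6*u*v - 6*v^2 + 4; d F_1 = (2*u) du + (0) dv
  For the y component: f_2(F) = 3*u^2 - 9*v^2 + 3; d F_2 = (4*u) du + (-6*v) dv
  For the z component: f_3(F) = -u^2 + 3*v^2 - 2; d F_3 = (-3*v) du + (-3*u) dv
Combining and collecting du, dv coefficients:
  coeff of du: 24*u^3 - 9*u^2*v - 48*u*v^2 + 20*u - 9*v^3 + 6*v
  coeff of dv: 3*u^3 - 18*u^2*v - 9*u*v^2 + 6*u + 54*v^3 - 18*v
F^* omega = (24*u^3 - 9*u^2*v - 48*u*v^2 + 20*u - 9*v^3 + 6*v) du + (3*u^3 - 18*u^2*v - 9*u*v^2 + 6*u + 54*v^3 - 18*v) dv.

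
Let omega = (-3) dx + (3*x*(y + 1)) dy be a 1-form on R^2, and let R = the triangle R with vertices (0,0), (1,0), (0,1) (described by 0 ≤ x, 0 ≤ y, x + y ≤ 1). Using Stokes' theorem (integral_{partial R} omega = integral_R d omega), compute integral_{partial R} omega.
integral_(partial R) omega = 2

Stokes: integral_partial_R omega = integral_R d omega with d omega = (∂Q/∂x - ∂P/∂y) dx ∧ dy.
  ∂Q/∂x = 3*y + 3
  ∂P/∂y = 0
  integrand = ∂Q/∂x - ∂P/∂y = 3*y + 3.
Integrating over R: integral_0^1 integral_0^{1-x} (3*y + 3) dy dx = 2.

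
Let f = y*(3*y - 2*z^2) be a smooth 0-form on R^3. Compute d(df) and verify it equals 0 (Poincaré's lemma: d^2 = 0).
d(df) = 0

Step 1: df = sum_i (∂f/∂x_i) dx_i = (0) dx + (6*y - 2*z^2) dy + (-4*y*z) dz.
Step 2: Apply d again. Using the 1-form formula, the coefficient of dx ∧ dy in d(df) is ∂^2 f/∂x ∂y - ∂^2 f/∂y ∂x = (0) - (0) = 0 (equality of mixed partials for smooth f).
Similarly for dx ∧ dz and dy ∧ dz — all coefficients vanish. So d(df) = 0.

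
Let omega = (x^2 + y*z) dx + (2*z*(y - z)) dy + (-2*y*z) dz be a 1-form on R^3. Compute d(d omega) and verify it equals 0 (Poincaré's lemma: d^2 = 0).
d(d omega) = 0

Step 1: d omega = sum_{i<j} (∂f_j/∂x_i - ∂f_i/∂x_j) dx_i ∧ dx_j:
  coeff of dx ∧ dy: -z
  coeff of dx ∧ dz: -y
  coeff of dy ∧ dz: -2*y + 2*z
Step 2: Apply d again to each 2-form coefficient. The only possible 3-form in R^3 is dx ∧ dy ∧ dz, with coefficient
  ∂(coeff of dy∧dz)/∂x - ∂(coeff of dx∧dz)/∂y + ∂(coeff of dx∧dy)/∂z
  = ∂/∂x (-2*y + 2*z) - ∂/∂y (-y) + ∂/∂z (-z).
Each of these terms simplifies to sums of mixed partials that cancel in pairs. The result is 0 (by equality of mixed partials for smooth functions — Schwarz / Clairaut).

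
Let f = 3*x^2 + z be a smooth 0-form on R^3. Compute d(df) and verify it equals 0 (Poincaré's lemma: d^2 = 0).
d(df) = 0

Step 1: df = sum_i (∂f/∂x_i) dx_i = (6*x) dx + (0) dy + (1) dz.
Step 2: Apply d again. Using the 1-form formula, the coefficient of dx ∧ dy in d(df) is ∂^2 f/∂x ∂y - ∂^2 f/∂y ∂x = (0) - (0) = 0 (equality of mixed partials for smooth f).
Similarly for dx ∧ dz and dy ∧ dz — all coefficients vanish. So d(df) = 0.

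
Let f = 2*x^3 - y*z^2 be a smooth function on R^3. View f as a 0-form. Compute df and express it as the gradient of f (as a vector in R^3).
df = (6*x^2) dx + (-z^2) dy + (-2*y*z) dz; grad f = (6*x^2, -z^2, -2*y*z)

For a 0-form f, d f = (∂f/∂x) dx + (∂f/∂y) dy + (∂f/∂z) dz. The components of the vector representation are exactly the entries of grad f in Cartesian coordinates:
  ∂f/∂x = 6*x^2
  ∂f/∂y = -z^2
  ∂f/∂z = -2*y*z.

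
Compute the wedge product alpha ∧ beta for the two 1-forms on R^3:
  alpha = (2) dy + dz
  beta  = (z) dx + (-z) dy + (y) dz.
alpha ∧ beta = (-2*z) dx ∧ dy + (2*y + z) dy ∧ dz + (-z) dx ∧ dz

Distribute the wedge, using dx_i ∧ dx_j = -dx_j ∧ dx_i and dx_i ∧ dx_i = 0. For each pair (i, j) with i < j, the coefficient of dx_i ∧ dx_j in alpha ∧ beta is (alpha_i * beta_j - alpha_j * beta_i). Collecting: alpha ∧ beta = (-2*z) dx ∧ dy + (2*y + z) dy ∧ dz + (-z) dx ∧ dz.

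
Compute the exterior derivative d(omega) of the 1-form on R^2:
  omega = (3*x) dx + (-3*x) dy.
d(omega) = (-3) dx ∧ dy

For a 1-form omega = sum_i f_i dx_i, the exterior derivative is
  d(omega) = sum_{i < j} (∂f_j/∂x_i - ∂f_i/∂x_j) dx_i ∧ dx_j.
  coefficient of dx ∧ dy: ∂f_2/∂x - ∂f_1/∂y = ∂(-3*x)/∂x - ∂(3*x)/∂y = -3
Assembling: d(omega) = (-3) dx ∧ dy.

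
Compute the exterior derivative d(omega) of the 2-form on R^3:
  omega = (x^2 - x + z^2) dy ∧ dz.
d(omega) = (2*x - 1) dx ∧ dy ∧ dz

For a 2-form omega = sum_{i<j} g_{ij} dx_i ∧ dx_j, the exterior derivative is
  d(omega) = sum_{i<j} d(g_{ij}) ∧ dx_i ∧ dx_j = sum_{i<j, k} (∂g_{ij}/∂x_k) dx_k ∧ dx_i ∧ dx_j.
Expand each term, using dx_k ∧ dx_i ∧ dx_j = sgn(permutation) dx_{(a)} ∧ dx_{(b)} ∧ dx_{(c)} with (a < b < c) sorted:
  d(x^2 - x + z^2) includes (∂/∂x)(x^2 - x + z^2) dx = (2*x - 1) dx, which multiplied by dy ∧ dz gives (2*x - 1) dx ∧ dy ∧ dz
Collecting like 3-forms: d(omega) = (2*x - 1) dx ∧ dy ∧ dz.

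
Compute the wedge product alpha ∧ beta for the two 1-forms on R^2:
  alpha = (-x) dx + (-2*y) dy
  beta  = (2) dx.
alpha ∧ beta = (4*y) dx ∧ dy

Distribute the wedge, using dx_i ∧ dx_j = -dx_j ∧ dx_i and dx_i ∧ dx_i = 0. For each pair (i, j) with i < j, the coefficient of dx_i ∧ dx_j in alpha ∧ beta is (alpha_i * beta_j - alpha_j * beta_i). Collecting: alpha ∧ beta = (4*y) dx ∧ dy.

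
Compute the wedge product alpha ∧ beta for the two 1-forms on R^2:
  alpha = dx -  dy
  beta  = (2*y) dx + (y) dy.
alpha ∧ beta = (3*y) dx ∧ dy

Distribute the wedge, using dx_i ∧ dx_j = -dx_j ∧ dx_i and dx_i ∧ dx_i = 0. For each pair (i, j) with i < j, the coefficient of dx_i ∧ dx_j in alpha ∧ beta is (alpha_i * beta_j - alpha_j * beta_i). Collecting: alpha ∧ beta = (3*y) dx ∧ dy.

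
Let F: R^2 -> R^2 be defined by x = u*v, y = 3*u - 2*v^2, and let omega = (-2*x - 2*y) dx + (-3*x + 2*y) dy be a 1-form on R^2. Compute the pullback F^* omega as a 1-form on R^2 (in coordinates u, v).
F^* omega = (-2*u*v^2 - 15*u*v + 18*u + 4*v^3 - 12*v^2) du + (-2*u^2*v - 6*u^2 + 16*u*v^2 - 24*u*v + 16*v^3) dv

Using F^*(f dg) = (f ∘ F) d(g ∘ F), substitute each coordinate x_i by F_i(u, v) in f_i, and replace dx_i by d F_i = (∂F_i/∂u) du + (∂F_i/∂v) dv.
  For the x component: f_1(F) = -2*u*v - 6*u + 4*v^2; d F_1 = (v) du + (u) dv
  For the y component: f_2(F) = -3*u*v + 6*u - 4*v^2; d F_2 = (3) du + (-4*v) dv
Combining and collecting du, dv coefficients:
  coeff of du: -2*u*v^2 - 15*u*v + 18*u + 4*v^3 - 12*v^2
  coeff of dv: -2*u^2*v - 6*u^2 + 16*u*v^2 - 24*u*v + 16*v^3
F^* omega = (-2*u*v^2 - 15*u*v + 18*u + 4*v^3 - 12*v^2) du + (-2*u^2*v - 6*u^2 + 16*u*v^2 - 24*u*v + 16*v^3) dv.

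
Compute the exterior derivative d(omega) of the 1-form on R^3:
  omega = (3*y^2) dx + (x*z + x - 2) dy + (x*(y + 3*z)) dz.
d(omega) = (-6*y + z + 1) dx ∧ dy + (y + 3*z) dx ∧ dz

For a 1-form omega = sum_i f_i dx_i, the exterior derivative is
  d(omega) = sum_{i < j} (∂f_j/∂x_i - ∂f_i/∂x_j) dx_i ∧ dx_j.
  coefficient of dx ∧ dy: ∂f_2/∂x - ∂f_1/∂y = ∂(x*z + x - 2)/∂x - ∂(3*y^2)/∂y = -6*y + z + 1
  coefficient of dx ∧ dz: ∂f_3/∂x - ∂f_1/∂z = ∂(x*(y + 3*z))/∂x - ∂(3*y^2)/∂z = y + 3*z
Assembling: d(omega) = (-6*y + z + 1) dx ∧ dy + (y + 3*z) dx ∧ dz.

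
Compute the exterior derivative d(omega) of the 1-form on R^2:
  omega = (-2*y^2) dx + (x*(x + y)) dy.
d(omega) = (2*x + 5*y) dx ∧ dy

For a 1-form omega = sum_i f_i dx_i, the exterior derivative is
  d(omega) = sum_{i < j} (∂f_j/∂x_i - ∂f_i/∂x_j) dx_i ∧ dx_j.
  coefficient of dx ∧ dy: ∂f_2/∂x - ∂f_1/∂y = ∂(x*(x + y))/∂x - ∂(-2*y^2)/∂y = 2*x + 5*y
Assembling: d(omega) = (2*x + 5*y) dx ∧ dy.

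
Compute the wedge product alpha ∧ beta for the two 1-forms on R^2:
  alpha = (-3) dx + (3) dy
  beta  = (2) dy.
alpha ∧ beta = (-6) dx ∧ dy

Distribute the wedge, using dx_i ∧ dx_j = -dx_j ∧ dx_i and dx_i ∧ dx_i = 0. For each pair (i, j) with i < j, the coefficient of dx_i ∧ dx_j in alpha ∧ beta is (alpha_i * beta_j - alpha_j * beta_i). Collecting: alpha ∧ beta = (-6) dx ∧ dy.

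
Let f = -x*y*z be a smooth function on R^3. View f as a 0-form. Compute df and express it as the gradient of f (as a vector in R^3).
df = (-y*z) dx + (-x*z) dy + (-x*y) dz; grad f = (-y*z, -x*z, -x*y)

For a 0-form f, d f = (∂f/∂x) dx + (∂f/∂y) dy + (∂f/∂z) dz. The components of the vector representation are exactly the entries of grad f in Cartesian coordinates:
  ∂f/∂x = -y*z
  ∂f/∂y = -x*z
  ∂f/∂z = -x*y.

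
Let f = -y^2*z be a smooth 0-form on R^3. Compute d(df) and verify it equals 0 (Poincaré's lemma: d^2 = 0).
d(df) = 0

Step 1: df = sum_i (∂f/∂x_i) dx_i = (0) dx + (-2*y*z) dy + (-y^2) dz.
Step 2: Apply d again. Using the 1-form formula, the coefficient of dx ∧ dy in d(df) is ∂^2 f/∂x ∂y - ∂^2 f/∂y ∂x = (0) - (0) = 0 (equality of mixed partials for smooth f).
Similarly for dx ∧ dz and dy ∧ dz — all coefficients vanish. So d(df) = 0.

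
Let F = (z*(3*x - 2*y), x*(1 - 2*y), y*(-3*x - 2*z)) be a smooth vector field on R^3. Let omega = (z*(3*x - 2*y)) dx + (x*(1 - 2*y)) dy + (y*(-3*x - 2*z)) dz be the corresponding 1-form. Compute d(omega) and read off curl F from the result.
d(omega) = (-3*x - 2*z) dy ∧ dz + (3*x + y) dz ∧ dx + (-2*y + 2*z + 1) dx ∧ dy; curl F = (-3*x - 2*z, 3*x + y, -2*y + 2*z + 1)

d omega = sum_{i<j} (∂f_j/∂x_i - ∂f_i/∂x_j) dx_i ∧ dx_j. Under the identification (dy ∧ dz, dz ∧ dx, dx ∧ dy) ↔ (e_x, e_y, e_z), the coefficients are exactly the components of curl F. Compute:
  ∂R/∂y - ∂Q/∂z = (-3*x - 2*z) - (0) = -3*x - 2*z
  ∂P/∂z - ∂R/∂x = (3*x - 2*y) - (-3*y) = 3*x + y
  ∂Q/∂x - ∂P/∂y = (1 - 2*y) - (-2*z) = -2*y + 2*z + 1.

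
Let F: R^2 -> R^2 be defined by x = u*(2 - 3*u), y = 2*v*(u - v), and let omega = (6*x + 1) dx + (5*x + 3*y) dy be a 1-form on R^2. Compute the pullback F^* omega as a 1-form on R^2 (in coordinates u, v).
F^* omega = (108*u^3 - 30*u^2*v - 108*u^2 + 12*u*v^2 + 20*u*v + 18*u - 12*v^3 + 2) du + (-30*u^3 + 72*u^2*v + 20*u^2 - 36*u*v^2 - 40*u*v + 24*v^3) dv

Using F^*(f dg) = (f ∘ F) d(g ∘ F), substitute each coordinate x_i by F_i(u, v) in f_i, and replace dx_i by d F_i = (∂F_i/∂u) du + (∂F_i/∂v) dv.
  For the x component: f_1(F) = -18*u^2 + 12*u + 1; d F_1 = (2 - 6*u) du + (0) dv
  For the y component: f_2(F) = -15*u^2 + 6*u*v + 10*u - 6*v^2; d F_2 = (2*v) du + (2*u - 4*v) dv
Combining and collecting du, dv coefficients:
  coeff of du: 108*u^3 - 30*u^2*v - 108*u^2 + 12*u*v^2 + 20*u*v + 18*u - 12*v^3 + 2
  coeff of dv: -30*u^3 + 72*u^2*v + 20*u^2 - 36*u*v^2 - 40*u*v + 24*v^3
F^* omega = (108*u^3 - 30*u^2*v - 108*u^2 + 12*u*v^2 + 20*u*v + 18*u - 12*v^3 + 2) du + (-30*u^3 + 72*u^2*v + 20*u^2 - 36*u*v^2 - 40*u*v + 24*v^3) dv.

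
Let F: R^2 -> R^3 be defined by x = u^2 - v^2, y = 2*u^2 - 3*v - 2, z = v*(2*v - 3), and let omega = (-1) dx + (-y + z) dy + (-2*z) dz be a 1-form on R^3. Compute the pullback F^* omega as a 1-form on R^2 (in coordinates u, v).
F^* omega = (2*u*(-4*u^2 + 4*v^2 + 3)) du + (6*u^2 - 16*v^3 + 30*v^2 - 16*v - 6) dv

Using F^*(f dg) = (f ∘ F) d(g ∘ F), substitute each coordinate x_i by F_i(u, v) in f_i, and replace dx_i by d F_i = (∂F_i/∂u) du + (∂F_i/∂v) dv.
  For the x component: f_1(F) = -1; d F_1 = (2*u) du + (-2*v) dv
  For the y component: f_2(F) = -2*u^2 + 2*v^2 + 2; d F_2 = (4*u) du + (-3) dv
  For the z component: f_3(F) = 2*v*(3 - 2*v); d F_3 = (0) du + (4*v - 3) dv
Combining and collecting du, dv coefficients:
  coeff of du: 2*u*(-4*u^2 + 4*v^2 + 3)
  coeff of dv: 6*u^2 - 16*v^3 + 30*v^2 - 16*v - 6
F^* omega = (2*u*(-4*u^2 + 4*v^2 + 3)) du + (6*u^2 - 16*v^3 + 30*v^2 - 16*v - 6) dv.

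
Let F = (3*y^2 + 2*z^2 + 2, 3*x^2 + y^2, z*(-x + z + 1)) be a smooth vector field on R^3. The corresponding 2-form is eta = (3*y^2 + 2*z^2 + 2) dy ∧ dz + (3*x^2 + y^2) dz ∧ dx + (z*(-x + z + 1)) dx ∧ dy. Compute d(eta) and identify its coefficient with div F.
d(eta) = (-x + 2*y + 2*z + 1) dx ∧ dy ∧ dz; div F = -x + 2*y + 2*z + 1

For a 2-form in R^3 of the form above, applying d gives a 3-form with coefficient ∂P/∂x + ∂Q/∂y + ∂R/∂z:
  ∂P/∂x = 0
  ∂Q/∂y = 2*y
  ∂R/∂z = -x + 2*z + 1
Sum = -x + 2*y + 2*z + 1, which is exactly div F.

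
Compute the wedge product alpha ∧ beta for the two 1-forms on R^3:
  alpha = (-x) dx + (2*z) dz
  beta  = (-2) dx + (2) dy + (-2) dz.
alpha ∧ beta = (-2*x) dx ∧ dy + (2*x + 4*z) dx ∧ dz + (-4*z) dy ∧ dz

Distribute the wedge, using dx_i ∧ dx_j = -dx_j ∧ dx_i and dx_i ∧ dx_i = 0. For each pair (i, j) with i < j, the coefficient of dx_i ∧ dx_j in alpha ∧ beta is (alpha_i * beta_j - alpha_j * beta_i). Collecting: alpha ∧ beta = (-2*x) dx ∧ dy + (2*x + 4*z) dx ∧ dz + (-4*z) dy ∧ dz.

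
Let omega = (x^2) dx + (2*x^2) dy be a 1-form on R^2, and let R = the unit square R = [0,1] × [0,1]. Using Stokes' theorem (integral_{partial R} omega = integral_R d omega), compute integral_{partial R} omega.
integral_(partial R) omega = 2

Stokes: integral_partial_R omega = integral_R d omega with d omega = (∂Q/∂x - ∂P/∂y) dx ∧ dy.
  ∂Q/∂x = 4*x
  ∂P/∂y = 0
  integrand = ∂Q/∂x - ∂P/∂y = 4*x.
Integrating over R: integral_0^1 integral_0^1 (4*x) dx dy = 2.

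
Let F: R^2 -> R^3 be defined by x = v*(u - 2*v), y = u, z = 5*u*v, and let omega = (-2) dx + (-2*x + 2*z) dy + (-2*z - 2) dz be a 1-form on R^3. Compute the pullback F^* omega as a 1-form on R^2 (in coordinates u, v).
F^* omega = (2*v*(-25*u*v + 4*u + 2*v - 6)) du + (-50*u^2*v - 12*u + 8*v) dv

Using F^*(f dg) = (f ∘ F) d(g ∘ F), substitute each coordinate x_i by F_i(u, v) in f_i, and replace dx_i by d F_i = (∂F_i/∂u) du + (∂F_i/∂v) dv.
  For the x component: f_1(F) = -2; d F_1 = (v) du + (u - 4*v) dv
  For the y component: f_2(F) = 4*v*(2*u + v); d F_2 = (1) du + (0) dv
  For the z component: f_3(F) = -10*u*v - 2; d F_3 = (5*v) du + (5*u) dv
Combining and collecting du, dv coefficients:
  coeff of du: 2*v*(-25*u*v + 4*u + 2*v - 6)
  coeff of dv: -50*u^2*v - 12*u + 8*v
F^* omega = (2*v*(-25*u*v + 4*u + 2*v - 6)) du + (-50*u^2*v - 12*u + 8*v) dv.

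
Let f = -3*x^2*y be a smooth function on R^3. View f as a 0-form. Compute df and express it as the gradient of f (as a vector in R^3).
df = (-6*x*y) dx + (-3*x^2) dy + (0) dz; grad f = (-6*x*y, -3*x^2, 0)

For a 0-form f, d f = (∂f/∂x) dx + (∂f/∂y) dy + (∂f/∂z) dz. The components of the vector representation are exactly the entries of grad f in Cartesian coordinates:
  ∂f/∂x = -6*x*y
  ∂f/∂y = -3*x^2
  ∂f/∂z = 0.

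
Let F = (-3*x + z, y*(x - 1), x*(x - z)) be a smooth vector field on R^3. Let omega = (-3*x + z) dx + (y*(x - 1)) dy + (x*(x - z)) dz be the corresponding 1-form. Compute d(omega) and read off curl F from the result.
d(omega) = (0) dy ∧ dz + (-2*x + z + 1) dz ∧ dx + (y) dx ∧ dy; curl F = (0, -2*x + z + 1, y)

d omega = sum_{i<j} (∂f_j/∂x_i - ∂f_i/∂x_j) dx_i ∧ dx_j. Under the identification (dy ∧ dz, dz ∧ dx, dx ∧ dy) ↔ (e_x, e_y, e_z), the coefficients are exactly the components of curl F. Compute:
  ∂R/∂y - ∂Q/∂z = (0) - (0) = 0
  ∂P/∂z - ∂R/∂x = (1) - (2*x - z) = -2*x + z + 1
  ∂Q/∂x - ∂P/∂y = (y) - (0) = y.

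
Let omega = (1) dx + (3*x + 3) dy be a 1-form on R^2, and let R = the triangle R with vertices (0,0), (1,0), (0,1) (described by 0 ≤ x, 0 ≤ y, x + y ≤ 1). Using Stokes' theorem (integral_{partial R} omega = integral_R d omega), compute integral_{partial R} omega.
integral_(partial R) omega = 3/2

Stokes: integral_partial_R omega = integral_R d omega with d omega = (∂Q/∂x - ∂P/∂y) dx ∧ dy.
  ∂Q/∂x = 3
  ∂P/∂y = 0
  integrand = ∂Q/∂x - ∂P/∂y = 3.
Integrating over R: integral_0^1 integral_0^{1-x} (3) dy dx = 3/2.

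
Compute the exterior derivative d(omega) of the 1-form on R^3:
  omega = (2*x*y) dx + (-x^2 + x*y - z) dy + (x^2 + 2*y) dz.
d(omega) = (-4*x + y) dx ∧ dy + (2*x) dx ∧ dz + (3) dy ∧ dz

For a 1-form omega = sum_i f_i dx_i, the exterior derivative is
  d(omega) = sum_{i < j} (∂f_j/∂x_i - ∂f_i/∂x_j) dx_i ∧ dx_j.
  coefficient of dx ∧ dy: ∂f_2/∂x - ∂f_1/∂y = ∂(-x^2 + x*y - z)/∂x - ∂(2*x*y)/∂y = -4*x + y
  coefficient of dx ∧ dz: ∂f_3/∂x - ∂f_1/∂z = ∂(x^2 + 2*y)/∂x - ∂(2*x*y)/∂z = 2*x
  coefficient of dy ∧ dz: ∂f_3/∂y - ∂f_2/∂z = ∂(x^2 + 2*y)/∂y - ∂(-x^2 + x*y - z)/∂z = 3
Assembling: d(omega) = (-4*x + y) dx ∧ dy + (2*x) dx ∧ dz + (3) dy ∧ dz.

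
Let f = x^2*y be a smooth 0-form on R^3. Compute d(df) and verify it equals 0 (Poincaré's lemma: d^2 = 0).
d(df) = 0

Step 1: df = sum_i (∂f/∂x_i) dx_i = (2*x*y) dx + (x^2) dy + (0) dz.
Step 2: Apply d again. Using the 1-form formula, the coefficient of dx ∧ dy in d(df) is ∂^2 f/∂x ∂y - ∂^2 f/∂y ∂x = (2*x) - (2*x) = 0 (equality of mixed partials for smooth f).
Similarly for dx ∧ dz and dy ∧ dz — all coefficients vanish. So d(df) = 0.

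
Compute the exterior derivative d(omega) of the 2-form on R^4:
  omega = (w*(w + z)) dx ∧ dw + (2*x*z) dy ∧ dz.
d(omega) = (-w) dx ∧ dz ∧ dw + (2*z) dx ∧ dy ∧ dz

For a 2-form omega = sum_{i<j} g_{ij} dx_i ∧ dx_j, the exterior derivative is
  d(omega) = sum_{i<j} d(g_{ij}) ∧ dx_i ∧ dx_j = sum_{i<j, k} (∂g_{ij}/∂x_k) dx_k ∧ dx_i ∧ dx_j.
Expand each term, using dx_k ∧ dx_i ∧ dx_j = sgn(permutation) dx_{(a)} ∧ dx_{(b)} ∧ dx_{(c)} with (a < b < c) sorted:
  d(w*(w + z)) includes (∂/∂z)(w*(w + z)) dz = (w) dz, which multiplied by dx ∧ dw gives (-w) dx ∧ dz ∧ dw
  d(2*x*z) includes (∂/∂x)(2*x*z) dx = (2*z) dx, which multiplied by dy ∧ dz gives (2*z) dx ∧ dy ∧ dz
Collecting like 3-forms: d(omega) = (-w) dx ∧ dz ∧ dw + (2*z) dx ∧ dy ∧ dz.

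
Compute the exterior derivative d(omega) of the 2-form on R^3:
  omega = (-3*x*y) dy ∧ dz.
d(omega) = (-3*y) dx ∧ dy ∧ dz

For a 2-form omega = sum_{i<j} g_{ij} dx_i ∧ dx_j, the exterior derivative is
  d(omega) = sum_{i<j} d(g_{ij}) ∧ dx_i ∧ dx_j = sum_{i<j, k} (∂g_{ij}/∂x_k) dx_k ∧ dx_i ∧ dx_j.
Expand each term, using dx_k ∧ dx_i ∧ dx_j = sgn(permutation) dx_{(a)} ∧ dx_{(b)} ∧ dx_{(c)} with (a < b < c) sorted:
  d(-3*x*y) includes (∂/∂x)(-3*x*y) dx = (-3*y) dx, which multiplied by dy ∧ dz gives (-3*y) dx ∧ dy ∧ dz
Collecting like 3-forms: d(omega) = (-3*y) dx ∧ dy ∧ dz.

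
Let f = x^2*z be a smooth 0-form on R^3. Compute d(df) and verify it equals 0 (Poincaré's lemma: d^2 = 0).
d(df) = 0

Step 1: df = sum_i (∂f/∂x_i) dx_i = (2*x*z) dx + (0) dy + (x^2) dz.
Step 2: Apply d again. Using the 1-form formula, the coefficient of dx ∧ dy in d(df) is ∂^2 f/∂x ∂y - ∂^2 f/∂y ∂x = (0) - (0) = 0 (equality of mixed partials for smooth f).
Similarly for dx ∧ dz and dy ∧ dz — all coefficients vanish. So d(df) = 0.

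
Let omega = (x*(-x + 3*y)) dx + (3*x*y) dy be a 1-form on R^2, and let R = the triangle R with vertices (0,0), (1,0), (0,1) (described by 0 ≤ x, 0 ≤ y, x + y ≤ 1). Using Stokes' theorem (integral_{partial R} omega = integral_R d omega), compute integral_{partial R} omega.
integral_(partial R) omega = 0

Stokes: integral_partial_R omega = integral_R d omega with d omega = (∂Q/∂x - ∂P/∂y) dx ∧ dy.
  ∂Q/∂x = 3*y
  ∂P/∂y = 3*x
  integrand = ∂Q/∂x - ∂P/∂y = -3*x + 3*y.
Integrating over R: integral_0^1 integral_0^{1-x} (-3*x + 3*y) dy dx = 0.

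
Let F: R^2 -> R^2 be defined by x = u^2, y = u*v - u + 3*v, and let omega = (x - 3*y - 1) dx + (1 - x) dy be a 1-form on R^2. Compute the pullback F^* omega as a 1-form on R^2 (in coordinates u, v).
F^* omega = (2*u^3 - 7*u^2*v + 7*u^2 - 18*u*v - 2*u + v - 1) du + (-u^3 - 3*u^2 + u + 3) dv

Using F^*(f dg) = (f ∘ F) d(g ∘ F), substitute each coordinate x_i by F_i(u, v) in f_i, and replace dx_i by d F_i = (∂F_i/∂u) du + (∂F_i/∂v) dv.
  For the x component: f_1(F) = u^2 - 3*u*v + 3*u - 9*v - 1; d F_1 = (2*u) du + (0) dv
  For the y component: f_2(F) = 1 - u^2; d F_2 = (v - 1) du + (u + 3) dv
Combining and collecting du, dv coefficients:
  coeff of du: 2*u^3 - 7*u^2*v + 7*u^2 - 18*u*v - 2*u + v - 1
  coeff of dv: -u^3 - 3*u^2 + u + 3
F^* omega = (2*u^3 - 7*u^2*v + 7*u^2 - 18*u*v - 2*u + v - 1) du + (-u^3 - 3*u^2 + u + 3) dv.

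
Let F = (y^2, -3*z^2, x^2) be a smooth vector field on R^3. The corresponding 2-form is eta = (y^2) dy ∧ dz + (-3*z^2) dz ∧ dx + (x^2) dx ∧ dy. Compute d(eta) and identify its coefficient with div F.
d(eta) = (0) dx ∧ dy ∧ dz; div F = 0

For a 2-form in R^3 of the form above, applying d gives a 3-form with coefficient ∂P/∂x + ∂Q/∂y + ∂R/∂z:
  ∂P/∂x = 0
  ∂Q/∂y = 0
  ∂R/∂z = 0
Sum = 0, which is exactly div F.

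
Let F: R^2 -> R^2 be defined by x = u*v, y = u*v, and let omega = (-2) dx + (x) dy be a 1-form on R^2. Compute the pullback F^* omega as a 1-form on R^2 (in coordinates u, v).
F^* omega = (v*(u*v - 2)) du + (u*(u*v - 2)) dv

Using F^*(f dg) = (f ∘ F) d(g ∘ F), substitute each coordinate x_i by F_i(u, v) in f_i, and replace dx_i by d F_i = (∂F_i/∂u) du + (∂F_i/∂v) dv.
  For the x component: f_1(F) = -2; d F_1 = (v) du + (u) dv
  For the y component: f_2(F) = u*v; d F_2 = (v) du + (u) dv
Combining and collecting du, dv coefficients:
  coeff of du: v*(u*v - 2)
  coeff of dv: u*(u*v - 2)
F^* omega = (v*(u*v - 2)) du + (u*(u*v - 2)) dv.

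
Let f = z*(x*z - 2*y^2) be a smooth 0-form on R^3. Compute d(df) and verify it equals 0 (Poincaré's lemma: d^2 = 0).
d(df) = 0

Step 1: df = sum_i (∂f/∂x_i) dx_i = (z^2) dx + (-4*y*z) dy + (2*x*z - 2*y^2) dz.
Step 2: Apply d again. Using the 1-form formula, the coefficient of dx ∧ dy in d(df) is ∂^2 f/∂x ∂y - ∂^2 f/∂y ∂x = (0) - (0) = 0 (equality of mixed partials for smooth f).
Similarly for dx ∧ dz and dy ∧ dz — all coefficients vanish. So d(df) = 0.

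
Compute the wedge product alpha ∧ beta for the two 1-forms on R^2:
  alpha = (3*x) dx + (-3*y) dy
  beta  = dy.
alpha ∧ beta = (3*x) dx ∧ dy

Distribute the wedge, using dx_i ∧ dx_j = -dx_j ∧ dx_i and dx_i ∧ dx_i = 0. For each pair (i, j) with i < j, the coefficient of dx_i ∧ dx_j in alpha ∧ beta is (alpha_i * beta_j - alpha_j * beta_i). Collecting: alpha ∧ beta = (3*x) dx ∧ dy.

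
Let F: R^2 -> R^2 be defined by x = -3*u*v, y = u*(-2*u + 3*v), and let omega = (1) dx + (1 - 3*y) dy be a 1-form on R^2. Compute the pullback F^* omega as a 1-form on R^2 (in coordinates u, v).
F^* omega = (u*(-24*u^2 + 54*u*v - 27*v^2 - 4)) du + (u^2*(18*u - 27*v)) dv

Using F^*(f dg) = (f ∘ F) d(g ∘ F), substitute each coordinate x_i by F_i(u, v) in f_i, and replace dx_i by d F_i = (∂F_i/∂u) du + (∂F_i/∂v) dv.
  For the x component: f_1(F) = 1; d F_1 = (-3*v) du + (-3*u) dv
  For the y component: f_2(F) = 6*u^2 - 9*u*v + 1; d F_2 = (-4*u + 3*v) du + (3*u) dv
Combining and collecting du, dv coefficients:
  coeff of du: u*(-24*u^2 + 54*u*v - 27*v^2 - 4)
  coeff of dv: u^2*(18*u - 27*v)
F^* omega = (u*(-24*u^2 + 54*u*v - 27*v^2 - 4)) du + (u^2*(18*u - 27*v)) dv.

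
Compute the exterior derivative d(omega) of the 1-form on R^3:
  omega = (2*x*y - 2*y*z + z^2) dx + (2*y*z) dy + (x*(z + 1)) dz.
d(omega) = (-2*x + 2*z) dx ∧ dy + (2*y - z + 1) dx ∧ dz + (-2*y) dy ∧ dz

For a 1-form omega = sum_i f_i dx_i, the exterior derivative is
  d(omega) = sum_{i < j} (∂f_j/∂x_i - ∂f_i/∂x_j) dx_i ∧ dx_j.
  coefficient of dx ∧ dy: ∂f_2/∂x - ∂f_1/∂y = ∂(2*y*z)/∂x - ∂(2*x*y - 2*y*z + z^2)/∂y = -2*x + 2*z
  coefficient of dx ∧ dz: ∂f_3/∂x - ∂f_1/∂z = ∂(x*(z + 1))/∂x - ∂(2*x*y - 2*y*z + z^2)/∂z = 2*y - z + 1
  coefficient of dy ∧ dz: ∂f_3/∂y - ∂f_2/∂z = ∂(x*(z + 1))/∂y - ∂(2*y*z)/∂z = -2*y
Assembling: d(omega) = (-2*x + 2*z) dx ∧ dy + (2*y - z + 1) dx ∧ dz + (-2*y) dy ∧ dz.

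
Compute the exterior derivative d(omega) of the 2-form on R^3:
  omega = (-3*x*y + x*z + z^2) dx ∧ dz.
d(omega) = (3*x) dx ∧ dy ∧ dz

For a 2-form omega = sum_{i<j} g_{ij} dx_i ∧ dx_j, the exterior derivative is
  d(omega) = sum_{i<j} d(g_{ij}) ∧ dx_i ∧ dx_j = sum_{i<j, k} (∂g_{ij}/∂x_k) dx_k ∧ dx_i ∧ dx_j.
Expand each term, using dx_k ∧ dx_i ∧ dx_j = sgn(permutation) dx_{(a)} ∧ dx_{(b)} ∧ dx_{(c)} with (a < b < c) sorted:
  d(-3*x*y + x*z + z^2) includes (∂/∂y)(-3*x*y + x*z + z^2) dy = (-3*x) dy, which multiplied by dx ∧ dz gives (3*x) dx ∧ dy ∧ dz
Collecting like 3-forms: d(omega) = (3*x) dx ∧ dy ∧ dz.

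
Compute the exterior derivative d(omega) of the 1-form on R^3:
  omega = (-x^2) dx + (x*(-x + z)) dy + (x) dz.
d(omega) = (-2*x + z) dx ∧ dy + (1) dx ∧ dz + (-x) dy ∧ dz

For a 1-form omega = sum_i f_i dx_i, the exterior derivative is
  d(omega) = sum_{i < j} (∂f_j/∂x_i - ∂f_i/∂x_j) dx_i ∧ dx_j.
  coefficient of dx ∧ dy: ∂f_2/∂x - ∂f_1/∂y = ∂(x*(-x + z))/∂x - ∂(-x^2)/∂y = -2*x + z
  coefficient of dx ∧ dz: ∂f_3/∂x - ∂f_1/∂z = ∂(x)/∂x - ∂(-x^2)/∂z = 1
  coefficient of dy ∧ dz: ∂f_3/∂y - ∂f_2/∂z = ∂(x)/∂y - ∂(x*(-x + z))/∂z = -x
Assembling: d(omega) = (-2*x + z) dx ∧ dy + (1) dx ∧ dz + (-x) dy ∧ dz.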